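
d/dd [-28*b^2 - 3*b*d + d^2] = -3*b + 2*d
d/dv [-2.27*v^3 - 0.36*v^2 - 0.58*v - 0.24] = -6.81*v^2 - 0.72*v - 0.58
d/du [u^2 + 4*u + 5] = 2*u + 4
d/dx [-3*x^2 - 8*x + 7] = -6*x - 8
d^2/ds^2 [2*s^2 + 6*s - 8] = 4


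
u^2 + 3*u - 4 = (u - 1)*(u + 4)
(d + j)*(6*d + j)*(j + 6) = 6*d^2*j + 36*d^2 + 7*d*j^2 + 42*d*j + j^3 + 6*j^2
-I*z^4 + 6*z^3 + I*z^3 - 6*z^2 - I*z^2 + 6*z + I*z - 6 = (z - I)*(z + I)*(z + 6*I)*(-I*z + I)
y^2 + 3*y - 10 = (y - 2)*(y + 5)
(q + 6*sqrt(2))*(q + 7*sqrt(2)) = q^2 + 13*sqrt(2)*q + 84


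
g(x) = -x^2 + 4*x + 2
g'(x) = 4 - 2*x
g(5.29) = -4.82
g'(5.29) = -6.58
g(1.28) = 5.48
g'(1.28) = 1.44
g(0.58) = 3.98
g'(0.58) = 2.84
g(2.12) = 5.99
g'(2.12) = -0.24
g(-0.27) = 0.85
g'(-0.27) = 4.54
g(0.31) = 3.14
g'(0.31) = 3.38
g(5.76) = -8.14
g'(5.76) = -7.52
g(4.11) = 1.55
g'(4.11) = -4.22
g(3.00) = 5.00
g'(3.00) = -2.00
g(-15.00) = -283.00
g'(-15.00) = 34.00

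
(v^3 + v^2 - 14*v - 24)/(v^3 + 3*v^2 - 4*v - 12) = (v - 4)/(v - 2)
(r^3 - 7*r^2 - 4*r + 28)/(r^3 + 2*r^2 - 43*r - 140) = (r^2 - 4)/(r^2 + 9*r + 20)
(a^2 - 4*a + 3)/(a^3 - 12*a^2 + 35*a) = (a^2 - 4*a + 3)/(a*(a^2 - 12*a + 35))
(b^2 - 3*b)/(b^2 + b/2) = 2*(b - 3)/(2*b + 1)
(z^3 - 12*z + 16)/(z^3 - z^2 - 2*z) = (z^2 + 2*z - 8)/(z*(z + 1))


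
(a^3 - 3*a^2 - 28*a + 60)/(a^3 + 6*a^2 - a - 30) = (a - 6)/(a + 3)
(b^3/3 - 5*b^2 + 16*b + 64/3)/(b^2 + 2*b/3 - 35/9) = 3*(b^3 - 15*b^2 + 48*b + 64)/(9*b^2 + 6*b - 35)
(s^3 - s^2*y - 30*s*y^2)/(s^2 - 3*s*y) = (s^2 - s*y - 30*y^2)/(s - 3*y)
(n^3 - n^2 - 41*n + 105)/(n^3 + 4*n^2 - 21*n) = (n - 5)/n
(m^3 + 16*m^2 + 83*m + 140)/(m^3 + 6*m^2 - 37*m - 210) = (m + 4)/(m - 6)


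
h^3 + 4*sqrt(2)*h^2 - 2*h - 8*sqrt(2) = (h - sqrt(2))*(h + sqrt(2))*(h + 4*sqrt(2))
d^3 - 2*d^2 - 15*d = d*(d - 5)*(d + 3)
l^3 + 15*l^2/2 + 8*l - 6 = (l - 1/2)*(l + 2)*(l + 6)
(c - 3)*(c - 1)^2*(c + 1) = c^4 - 4*c^3 + 2*c^2 + 4*c - 3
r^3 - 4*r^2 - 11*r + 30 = (r - 5)*(r - 2)*(r + 3)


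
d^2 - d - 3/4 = (d - 3/2)*(d + 1/2)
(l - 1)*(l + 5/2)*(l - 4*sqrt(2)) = l^3 - 4*sqrt(2)*l^2 + 3*l^2/2 - 6*sqrt(2)*l - 5*l/2 + 10*sqrt(2)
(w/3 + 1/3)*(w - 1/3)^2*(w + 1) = w^4/3 + 4*w^3/9 - 2*w^2/27 - 4*w/27 + 1/27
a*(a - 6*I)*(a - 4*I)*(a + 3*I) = a^4 - 7*I*a^3 + 6*a^2 - 72*I*a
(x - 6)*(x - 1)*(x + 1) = x^3 - 6*x^2 - x + 6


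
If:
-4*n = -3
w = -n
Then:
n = 3/4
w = -3/4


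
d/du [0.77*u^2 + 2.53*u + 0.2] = 1.54*u + 2.53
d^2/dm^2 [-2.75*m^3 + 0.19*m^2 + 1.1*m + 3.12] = 0.38 - 16.5*m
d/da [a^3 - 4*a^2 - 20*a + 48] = 3*a^2 - 8*a - 20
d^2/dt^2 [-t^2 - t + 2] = -2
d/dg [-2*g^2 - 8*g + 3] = -4*g - 8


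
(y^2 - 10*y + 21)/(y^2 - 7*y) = (y - 3)/y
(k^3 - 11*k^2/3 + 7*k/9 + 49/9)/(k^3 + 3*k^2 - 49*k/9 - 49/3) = (3*k^2 - 4*k - 7)/(3*k^2 + 16*k + 21)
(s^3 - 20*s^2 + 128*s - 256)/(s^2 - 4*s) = s - 16 + 64/s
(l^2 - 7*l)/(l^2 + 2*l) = (l - 7)/(l + 2)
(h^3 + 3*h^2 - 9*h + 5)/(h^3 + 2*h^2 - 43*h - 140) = (h^2 - 2*h + 1)/(h^2 - 3*h - 28)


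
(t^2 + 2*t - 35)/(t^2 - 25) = (t + 7)/(t + 5)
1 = 1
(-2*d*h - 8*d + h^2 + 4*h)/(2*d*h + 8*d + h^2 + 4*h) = (-2*d + h)/(2*d + h)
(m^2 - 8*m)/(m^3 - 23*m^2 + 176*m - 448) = m/(m^2 - 15*m + 56)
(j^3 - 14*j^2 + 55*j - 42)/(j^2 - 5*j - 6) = (j^2 - 8*j + 7)/(j + 1)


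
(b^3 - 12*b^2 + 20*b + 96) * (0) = 0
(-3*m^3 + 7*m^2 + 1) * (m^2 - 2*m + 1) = -3*m^5 + 13*m^4 - 17*m^3 + 8*m^2 - 2*m + 1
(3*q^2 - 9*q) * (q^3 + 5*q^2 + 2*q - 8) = 3*q^5 + 6*q^4 - 39*q^3 - 42*q^2 + 72*q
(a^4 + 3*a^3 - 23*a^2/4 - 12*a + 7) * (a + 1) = a^5 + 4*a^4 - 11*a^3/4 - 71*a^2/4 - 5*a + 7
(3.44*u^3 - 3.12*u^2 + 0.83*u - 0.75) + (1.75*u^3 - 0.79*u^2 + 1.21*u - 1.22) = 5.19*u^3 - 3.91*u^2 + 2.04*u - 1.97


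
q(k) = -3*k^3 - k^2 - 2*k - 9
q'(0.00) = -2.00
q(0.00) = -9.00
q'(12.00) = -1322.00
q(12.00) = -5361.00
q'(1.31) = -20.06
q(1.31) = -20.08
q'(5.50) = -285.25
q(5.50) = -549.38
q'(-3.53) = -107.09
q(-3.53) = 117.56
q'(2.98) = -87.88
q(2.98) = -103.23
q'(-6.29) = -345.50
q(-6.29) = 710.59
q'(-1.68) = -24.04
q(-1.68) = 5.76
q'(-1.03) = -9.49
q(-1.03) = -4.72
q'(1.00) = -13.00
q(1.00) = -15.00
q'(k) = -9*k^2 - 2*k - 2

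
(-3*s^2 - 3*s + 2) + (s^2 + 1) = -2*s^2 - 3*s + 3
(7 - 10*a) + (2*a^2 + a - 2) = 2*a^2 - 9*a + 5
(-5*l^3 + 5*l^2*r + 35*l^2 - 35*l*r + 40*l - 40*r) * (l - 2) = -5*l^4 + 5*l^3*r + 45*l^3 - 45*l^2*r - 30*l^2 + 30*l*r - 80*l + 80*r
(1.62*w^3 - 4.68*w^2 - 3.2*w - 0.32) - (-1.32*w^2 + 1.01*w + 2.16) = 1.62*w^3 - 3.36*w^2 - 4.21*w - 2.48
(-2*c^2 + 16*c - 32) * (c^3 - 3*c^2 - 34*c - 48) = -2*c^5 + 22*c^4 - 12*c^3 - 352*c^2 + 320*c + 1536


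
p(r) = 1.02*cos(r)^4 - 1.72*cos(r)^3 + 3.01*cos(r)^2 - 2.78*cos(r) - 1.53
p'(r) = -4.08*sin(r)*cos(r)^3 + 5.16*sin(r)*cos(r)^2 - 6.02*sin(r)*cos(r) + 2.78*sin(r)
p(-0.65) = -2.29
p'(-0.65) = 0.48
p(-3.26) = 6.87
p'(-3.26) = 2.11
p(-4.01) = 2.16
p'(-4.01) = 7.57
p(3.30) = 6.78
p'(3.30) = -2.79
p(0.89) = -2.36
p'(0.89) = 0.01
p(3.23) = 6.93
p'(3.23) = -1.58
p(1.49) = -1.74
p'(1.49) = 2.32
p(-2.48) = 3.78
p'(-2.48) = -7.83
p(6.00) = -2.08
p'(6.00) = 0.52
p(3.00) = 6.82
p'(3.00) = 2.51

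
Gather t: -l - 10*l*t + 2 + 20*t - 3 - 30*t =-l + t*(-10*l - 10) - 1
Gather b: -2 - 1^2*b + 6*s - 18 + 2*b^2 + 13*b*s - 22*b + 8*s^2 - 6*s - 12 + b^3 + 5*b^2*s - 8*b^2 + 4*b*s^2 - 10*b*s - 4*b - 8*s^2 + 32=b^3 + b^2*(5*s - 6) + b*(4*s^2 + 3*s - 27)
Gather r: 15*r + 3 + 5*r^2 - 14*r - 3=5*r^2 + r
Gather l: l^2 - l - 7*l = l^2 - 8*l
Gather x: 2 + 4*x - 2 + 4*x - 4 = 8*x - 4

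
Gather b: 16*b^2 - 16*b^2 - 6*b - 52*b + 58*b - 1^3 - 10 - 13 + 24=0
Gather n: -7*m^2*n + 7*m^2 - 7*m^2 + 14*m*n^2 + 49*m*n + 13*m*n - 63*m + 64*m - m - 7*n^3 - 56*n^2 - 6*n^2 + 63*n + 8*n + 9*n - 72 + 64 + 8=-7*n^3 + n^2*(14*m - 62) + n*(-7*m^2 + 62*m + 80)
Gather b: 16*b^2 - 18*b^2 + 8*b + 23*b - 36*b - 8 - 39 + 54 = -2*b^2 - 5*b + 7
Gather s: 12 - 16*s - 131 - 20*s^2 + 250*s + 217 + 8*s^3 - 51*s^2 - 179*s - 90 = 8*s^3 - 71*s^2 + 55*s + 8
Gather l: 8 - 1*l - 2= 6 - l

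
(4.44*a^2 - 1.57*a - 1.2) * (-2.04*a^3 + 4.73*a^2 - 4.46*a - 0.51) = -9.0576*a^5 + 24.204*a^4 - 24.7805*a^3 - 0.9382*a^2 + 6.1527*a + 0.612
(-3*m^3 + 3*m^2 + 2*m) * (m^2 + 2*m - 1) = -3*m^5 - 3*m^4 + 11*m^3 + m^2 - 2*m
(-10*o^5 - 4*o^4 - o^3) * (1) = -10*o^5 - 4*o^4 - o^3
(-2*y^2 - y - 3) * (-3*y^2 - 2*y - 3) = 6*y^4 + 7*y^3 + 17*y^2 + 9*y + 9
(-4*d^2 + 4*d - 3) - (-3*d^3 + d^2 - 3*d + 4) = 3*d^3 - 5*d^2 + 7*d - 7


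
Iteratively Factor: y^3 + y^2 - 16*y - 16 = (y + 1)*(y^2 - 16) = (y + 1)*(y + 4)*(y - 4)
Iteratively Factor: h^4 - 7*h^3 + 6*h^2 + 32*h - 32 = (h + 2)*(h^3 - 9*h^2 + 24*h - 16) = (h - 1)*(h + 2)*(h^2 - 8*h + 16) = (h - 4)*(h - 1)*(h + 2)*(h - 4)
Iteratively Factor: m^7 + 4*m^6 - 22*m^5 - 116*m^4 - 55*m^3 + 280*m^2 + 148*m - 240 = (m - 1)*(m^6 + 5*m^5 - 17*m^4 - 133*m^3 - 188*m^2 + 92*m + 240) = (m - 1)*(m + 4)*(m^5 + m^4 - 21*m^3 - 49*m^2 + 8*m + 60) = (m - 1)^2*(m + 4)*(m^4 + 2*m^3 - 19*m^2 - 68*m - 60) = (m - 1)^2*(m + 3)*(m + 4)*(m^3 - m^2 - 16*m - 20) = (m - 1)^2*(m + 2)*(m + 3)*(m + 4)*(m^2 - 3*m - 10) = (m - 5)*(m - 1)^2*(m + 2)*(m + 3)*(m + 4)*(m + 2)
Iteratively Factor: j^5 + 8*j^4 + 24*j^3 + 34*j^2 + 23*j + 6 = (j + 1)*(j^4 + 7*j^3 + 17*j^2 + 17*j + 6) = (j + 1)*(j + 3)*(j^3 + 4*j^2 + 5*j + 2) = (j + 1)*(j + 2)*(j + 3)*(j^2 + 2*j + 1) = (j + 1)^2*(j + 2)*(j + 3)*(j + 1)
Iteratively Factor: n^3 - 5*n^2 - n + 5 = (n + 1)*(n^2 - 6*n + 5) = (n - 5)*(n + 1)*(n - 1)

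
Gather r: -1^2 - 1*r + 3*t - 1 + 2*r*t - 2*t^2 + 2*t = r*(2*t - 1) - 2*t^2 + 5*t - 2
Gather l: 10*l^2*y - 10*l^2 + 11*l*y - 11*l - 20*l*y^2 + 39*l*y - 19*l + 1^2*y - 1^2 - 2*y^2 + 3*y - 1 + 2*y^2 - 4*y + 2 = l^2*(10*y - 10) + l*(-20*y^2 + 50*y - 30)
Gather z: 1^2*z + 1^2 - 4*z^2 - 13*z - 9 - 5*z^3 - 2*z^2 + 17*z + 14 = -5*z^3 - 6*z^2 + 5*z + 6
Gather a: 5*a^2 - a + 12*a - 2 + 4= 5*a^2 + 11*a + 2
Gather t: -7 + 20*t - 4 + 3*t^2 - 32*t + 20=3*t^2 - 12*t + 9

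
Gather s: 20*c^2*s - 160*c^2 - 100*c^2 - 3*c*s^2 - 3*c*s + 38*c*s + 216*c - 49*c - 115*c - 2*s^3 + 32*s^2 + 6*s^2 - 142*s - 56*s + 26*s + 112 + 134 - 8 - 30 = -260*c^2 + 52*c - 2*s^3 + s^2*(38 - 3*c) + s*(20*c^2 + 35*c - 172) + 208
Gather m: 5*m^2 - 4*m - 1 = 5*m^2 - 4*m - 1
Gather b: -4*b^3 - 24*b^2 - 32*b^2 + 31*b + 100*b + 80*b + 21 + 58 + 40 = -4*b^3 - 56*b^2 + 211*b + 119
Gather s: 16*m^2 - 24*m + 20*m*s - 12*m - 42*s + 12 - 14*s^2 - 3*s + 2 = 16*m^2 - 36*m - 14*s^2 + s*(20*m - 45) + 14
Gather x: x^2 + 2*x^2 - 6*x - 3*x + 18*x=3*x^2 + 9*x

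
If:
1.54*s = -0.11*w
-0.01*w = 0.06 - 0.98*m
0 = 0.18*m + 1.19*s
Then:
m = 0.06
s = -0.01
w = 0.13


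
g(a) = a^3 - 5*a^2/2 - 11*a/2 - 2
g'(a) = 3*a^2 - 5*a - 11/2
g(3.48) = -9.27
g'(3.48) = 13.43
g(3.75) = -5.05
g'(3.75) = 17.94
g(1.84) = -14.35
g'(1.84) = -4.54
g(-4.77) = -141.18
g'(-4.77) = 86.61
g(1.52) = -12.62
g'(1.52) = -6.17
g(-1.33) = -1.46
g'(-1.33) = 6.46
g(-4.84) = -147.32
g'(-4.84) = 88.98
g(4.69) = 20.38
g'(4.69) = 37.04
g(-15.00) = -3857.00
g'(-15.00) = 744.50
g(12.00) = 1300.00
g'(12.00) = 366.50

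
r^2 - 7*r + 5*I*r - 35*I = (r - 7)*(r + 5*I)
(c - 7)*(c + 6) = c^2 - c - 42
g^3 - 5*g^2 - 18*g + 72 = (g - 6)*(g - 3)*(g + 4)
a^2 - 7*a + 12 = (a - 4)*(a - 3)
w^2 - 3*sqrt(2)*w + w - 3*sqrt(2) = (w + 1)*(w - 3*sqrt(2))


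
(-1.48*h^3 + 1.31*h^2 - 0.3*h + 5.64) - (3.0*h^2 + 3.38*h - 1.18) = -1.48*h^3 - 1.69*h^2 - 3.68*h + 6.82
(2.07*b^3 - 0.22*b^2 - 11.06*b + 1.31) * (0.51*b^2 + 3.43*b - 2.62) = 1.0557*b^5 + 6.9879*b^4 - 11.8186*b^3 - 36.6913*b^2 + 33.4705*b - 3.4322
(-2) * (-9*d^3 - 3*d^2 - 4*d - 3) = 18*d^3 + 6*d^2 + 8*d + 6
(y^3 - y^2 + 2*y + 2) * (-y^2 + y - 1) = -y^5 + 2*y^4 - 4*y^3 + y^2 - 2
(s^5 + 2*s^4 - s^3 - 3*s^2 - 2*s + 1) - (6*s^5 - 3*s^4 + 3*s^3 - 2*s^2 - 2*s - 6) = -5*s^5 + 5*s^4 - 4*s^3 - s^2 + 7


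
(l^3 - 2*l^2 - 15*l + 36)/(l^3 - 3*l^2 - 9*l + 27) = (l + 4)/(l + 3)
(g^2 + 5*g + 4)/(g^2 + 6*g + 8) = (g + 1)/(g + 2)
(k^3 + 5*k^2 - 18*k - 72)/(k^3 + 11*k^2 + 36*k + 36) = (k - 4)/(k + 2)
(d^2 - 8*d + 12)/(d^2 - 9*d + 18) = (d - 2)/(d - 3)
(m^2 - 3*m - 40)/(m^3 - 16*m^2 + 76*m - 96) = (m + 5)/(m^2 - 8*m + 12)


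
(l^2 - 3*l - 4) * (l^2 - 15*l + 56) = l^4 - 18*l^3 + 97*l^2 - 108*l - 224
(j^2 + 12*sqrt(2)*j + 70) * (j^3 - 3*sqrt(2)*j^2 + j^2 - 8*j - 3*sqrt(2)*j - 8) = j^5 + j^4 + 9*sqrt(2)*j^4 - 10*j^3 + 9*sqrt(2)*j^3 - 306*sqrt(2)*j^2 - 10*j^2 - 560*j - 306*sqrt(2)*j - 560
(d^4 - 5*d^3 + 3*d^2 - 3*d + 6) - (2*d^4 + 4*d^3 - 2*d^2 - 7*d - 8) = -d^4 - 9*d^3 + 5*d^2 + 4*d + 14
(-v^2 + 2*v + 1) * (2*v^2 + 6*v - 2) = -2*v^4 - 2*v^3 + 16*v^2 + 2*v - 2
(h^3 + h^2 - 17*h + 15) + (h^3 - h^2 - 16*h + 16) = 2*h^3 - 33*h + 31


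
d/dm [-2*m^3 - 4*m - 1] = -6*m^2 - 4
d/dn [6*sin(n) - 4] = 6*cos(n)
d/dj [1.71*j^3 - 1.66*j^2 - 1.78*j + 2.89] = 5.13*j^2 - 3.32*j - 1.78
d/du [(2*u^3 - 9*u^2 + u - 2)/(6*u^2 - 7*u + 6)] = (12*u^4 - 28*u^3 + 93*u^2 - 84*u - 8)/(36*u^4 - 84*u^3 + 121*u^2 - 84*u + 36)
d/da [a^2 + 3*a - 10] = 2*a + 3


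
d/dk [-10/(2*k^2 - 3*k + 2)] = 10*(4*k - 3)/(2*k^2 - 3*k + 2)^2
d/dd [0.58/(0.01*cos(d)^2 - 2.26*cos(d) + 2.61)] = (0.0116*cos(d) - 1.3108)*sin(d)/(0.01*cos(d)^2 - 2.26*cos(d) + 2.61)^2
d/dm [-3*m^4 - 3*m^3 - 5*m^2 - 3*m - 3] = -12*m^3 - 9*m^2 - 10*m - 3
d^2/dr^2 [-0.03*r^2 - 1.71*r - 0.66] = -0.0600000000000000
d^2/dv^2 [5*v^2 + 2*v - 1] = 10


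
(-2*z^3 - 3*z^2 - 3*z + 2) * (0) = 0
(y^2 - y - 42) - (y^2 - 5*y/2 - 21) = 3*y/2 - 21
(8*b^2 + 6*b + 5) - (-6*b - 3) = 8*b^2 + 12*b + 8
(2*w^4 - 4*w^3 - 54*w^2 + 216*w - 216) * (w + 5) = 2*w^5 + 6*w^4 - 74*w^3 - 54*w^2 + 864*w - 1080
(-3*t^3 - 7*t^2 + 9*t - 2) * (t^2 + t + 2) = -3*t^5 - 10*t^4 - 4*t^3 - 7*t^2 + 16*t - 4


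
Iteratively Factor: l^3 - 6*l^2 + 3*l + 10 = (l - 5)*(l^2 - l - 2) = (l - 5)*(l - 2)*(l + 1)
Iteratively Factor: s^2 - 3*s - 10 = (s + 2)*(s - 5)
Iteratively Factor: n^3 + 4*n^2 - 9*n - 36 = (n + 4)*(n^2 - 9) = (n - 3)*(n + 4)*(n + 3)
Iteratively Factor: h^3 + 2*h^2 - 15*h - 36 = (h + 3)*(h^2 - h - 12) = (h - 4)*(h + 3)*(h + 3)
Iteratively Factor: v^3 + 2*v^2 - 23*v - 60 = (v - 5)*(v^2 + 7*v + 12) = (v - 5)*(v + 4)*(v + 3)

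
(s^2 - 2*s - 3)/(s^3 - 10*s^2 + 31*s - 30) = (s + 1)/(s^2 - 7*s + 10)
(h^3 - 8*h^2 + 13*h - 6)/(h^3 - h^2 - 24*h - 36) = (h^2 - 2*h + 1)/(h^2 + 5*h + 6)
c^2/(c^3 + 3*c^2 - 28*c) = c/(c^2 + 3*c - 28)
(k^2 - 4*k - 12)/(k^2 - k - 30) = (k + 2)/(k + 5)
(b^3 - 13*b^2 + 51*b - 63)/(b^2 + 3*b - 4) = (b^3 - 13*b^2 + 51*b - 63)/(b^2 + 3*b - 4)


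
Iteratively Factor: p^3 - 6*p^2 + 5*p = (p - 1)*(p^2 - 5*p) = p*(p - 1)*(p - 5)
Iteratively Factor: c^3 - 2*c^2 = (c)*(c^2 - 2*c) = c*(c - 2)*(c)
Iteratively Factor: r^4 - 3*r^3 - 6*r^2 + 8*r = (r + 2)*(r^3 - 5*r^2 + 4*r) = (r - 4)*(r + 2)*(r^2 - r) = (r - 4)*(r - 1)*(r + 2)*(r)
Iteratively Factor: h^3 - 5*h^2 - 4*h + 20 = (h + 2)*(h^2 - 7*h + 10) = (h - 2)*(h + 2)*(h - 5)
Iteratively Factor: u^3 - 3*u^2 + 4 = (u + 1)*(u^2 - 4*u + 4) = (u - 2)*(u + 1)*(u - 2)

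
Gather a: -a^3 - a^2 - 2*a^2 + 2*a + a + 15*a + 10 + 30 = -a^3 - 3*a^2 + 18*a + 40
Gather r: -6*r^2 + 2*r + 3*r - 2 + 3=-6*r^2 + 5*r + 1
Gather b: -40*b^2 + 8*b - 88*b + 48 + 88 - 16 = -40*b^2 - 80*b + 120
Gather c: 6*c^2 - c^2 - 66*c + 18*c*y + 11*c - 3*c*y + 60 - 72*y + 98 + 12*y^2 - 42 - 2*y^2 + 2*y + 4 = 5*c^2 + c*(15*y - 55) + 10*y^2 - 70*y + 120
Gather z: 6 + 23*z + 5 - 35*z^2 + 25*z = -35*z^2 + 48*z + 11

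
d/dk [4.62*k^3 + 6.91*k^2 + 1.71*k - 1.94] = 13.86*k^2 + 13.82*k + 1.71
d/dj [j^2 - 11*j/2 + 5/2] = 2*j - 11/2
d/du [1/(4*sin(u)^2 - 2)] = -2*sin(2*u)/(cos(4*u) + 1)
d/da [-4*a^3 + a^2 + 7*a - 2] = -12*a^2 + 2*a + 7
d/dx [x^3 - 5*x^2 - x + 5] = 3*x^2 - 10*x - 1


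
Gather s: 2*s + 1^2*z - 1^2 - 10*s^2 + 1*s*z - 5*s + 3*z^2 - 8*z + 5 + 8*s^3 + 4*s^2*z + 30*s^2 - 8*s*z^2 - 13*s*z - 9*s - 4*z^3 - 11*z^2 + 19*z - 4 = 8*s^3 + s^2*(4*z + 20) + s*(-8*z^2 - 12*z - 12) - 4*z^3 - 8*z^2 + 12*z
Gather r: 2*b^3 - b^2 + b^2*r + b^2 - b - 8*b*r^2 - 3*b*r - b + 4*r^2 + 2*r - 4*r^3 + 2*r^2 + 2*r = 2*b^3 - 2*b - 4*r^3 + r^2*(6 - 8*b) + r*(b^2 - 3*b + 4)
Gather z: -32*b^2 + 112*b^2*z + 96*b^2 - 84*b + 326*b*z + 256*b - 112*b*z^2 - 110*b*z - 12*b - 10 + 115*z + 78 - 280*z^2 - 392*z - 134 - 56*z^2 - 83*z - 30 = 64*b^2 + 160*b + z^2*(-112*b - 336) + z*(112*b^2 + 216*b - 360) - 96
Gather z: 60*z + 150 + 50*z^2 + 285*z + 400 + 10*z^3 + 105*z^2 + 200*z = 10*z^3 + 155*z^2 + 545*z + 550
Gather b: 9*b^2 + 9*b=9*b^2 + 9*b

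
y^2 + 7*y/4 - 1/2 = (y - 1/4)*(y + 2)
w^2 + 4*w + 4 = (w + 2)^2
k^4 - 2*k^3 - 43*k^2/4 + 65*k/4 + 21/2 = (k - 7/2)*(k - 2)*(k + 1/2)*(k + 3)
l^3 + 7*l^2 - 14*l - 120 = (l - 4)*(l + 5)*(l + 6)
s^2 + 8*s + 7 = (s + 1)*(s + 7)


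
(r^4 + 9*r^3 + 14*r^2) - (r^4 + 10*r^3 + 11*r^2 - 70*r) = -r^3 + 3*r^2 + 70*r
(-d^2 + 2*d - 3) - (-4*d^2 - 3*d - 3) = 3*d^2 + 5*d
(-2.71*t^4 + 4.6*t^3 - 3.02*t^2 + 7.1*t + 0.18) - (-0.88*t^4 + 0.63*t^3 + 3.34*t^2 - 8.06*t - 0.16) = -1.83*t^4 + 3.97*t^3 - 6.36*t^2 + 15.16*t + 0.34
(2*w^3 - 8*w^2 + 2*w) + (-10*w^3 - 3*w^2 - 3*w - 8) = -8*w^3 - 11*w^2 - w - 8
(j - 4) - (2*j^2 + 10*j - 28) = -2*j^2 - 9*j + 24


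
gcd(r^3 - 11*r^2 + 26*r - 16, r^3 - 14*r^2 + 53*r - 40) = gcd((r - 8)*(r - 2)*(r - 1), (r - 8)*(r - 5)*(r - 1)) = r^2 - 9*r + 8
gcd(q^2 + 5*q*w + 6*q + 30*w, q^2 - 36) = q + 6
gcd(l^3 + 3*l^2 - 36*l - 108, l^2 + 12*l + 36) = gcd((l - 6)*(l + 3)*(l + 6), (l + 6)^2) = l + 6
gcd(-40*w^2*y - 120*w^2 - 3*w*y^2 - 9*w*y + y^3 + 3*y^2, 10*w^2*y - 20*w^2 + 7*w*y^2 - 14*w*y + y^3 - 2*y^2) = 5*w + y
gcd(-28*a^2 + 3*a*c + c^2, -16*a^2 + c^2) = 4*a - c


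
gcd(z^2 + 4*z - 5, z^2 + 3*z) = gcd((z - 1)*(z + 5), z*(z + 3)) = 1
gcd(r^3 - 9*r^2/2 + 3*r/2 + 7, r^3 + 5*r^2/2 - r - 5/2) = r + 1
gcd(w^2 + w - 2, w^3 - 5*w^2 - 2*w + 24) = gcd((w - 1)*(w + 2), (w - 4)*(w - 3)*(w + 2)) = w + 2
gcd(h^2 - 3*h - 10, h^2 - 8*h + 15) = h - 5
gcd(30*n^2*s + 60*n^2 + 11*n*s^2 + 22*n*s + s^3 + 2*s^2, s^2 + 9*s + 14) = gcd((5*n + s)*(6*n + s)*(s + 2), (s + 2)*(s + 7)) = s + 2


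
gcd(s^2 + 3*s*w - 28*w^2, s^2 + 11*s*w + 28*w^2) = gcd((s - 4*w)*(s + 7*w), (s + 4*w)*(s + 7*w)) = s + 7*w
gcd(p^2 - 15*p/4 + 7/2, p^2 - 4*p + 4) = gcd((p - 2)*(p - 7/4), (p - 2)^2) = p - 2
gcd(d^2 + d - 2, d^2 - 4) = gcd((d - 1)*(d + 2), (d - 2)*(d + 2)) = d + 2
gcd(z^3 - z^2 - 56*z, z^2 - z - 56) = z^2 - z - 56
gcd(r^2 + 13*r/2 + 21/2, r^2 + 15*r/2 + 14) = r + 7/2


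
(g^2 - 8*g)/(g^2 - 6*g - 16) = g/(g + 2)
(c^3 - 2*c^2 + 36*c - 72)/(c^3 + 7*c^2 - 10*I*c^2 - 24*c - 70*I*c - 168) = (c^2 + c*(-2 + 6*I) - 12*I)/(c^2 + c*(7 - 4*I) - 28*I)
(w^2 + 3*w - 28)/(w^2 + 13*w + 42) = (w - 4)/(w + 6)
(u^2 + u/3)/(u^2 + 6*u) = (u + 1/3)/(u + 6)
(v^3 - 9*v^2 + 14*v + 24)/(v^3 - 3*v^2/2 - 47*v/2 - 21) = 2*(v - 4)/(2*v + 7)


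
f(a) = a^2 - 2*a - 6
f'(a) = 2*a - 2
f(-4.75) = 26.06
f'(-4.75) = -11.50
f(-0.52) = -4.69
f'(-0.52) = -3.04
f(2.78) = -3.83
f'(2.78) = 3.56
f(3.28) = -1.80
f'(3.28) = 4.56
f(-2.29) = 3.82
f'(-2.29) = -6.58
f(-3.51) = 13.34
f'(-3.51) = -9.02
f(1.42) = -6.82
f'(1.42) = 0.84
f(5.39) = 12.27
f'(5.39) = 8.78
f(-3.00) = 9.00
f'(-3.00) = -8.00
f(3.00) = -3.00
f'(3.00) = 4.00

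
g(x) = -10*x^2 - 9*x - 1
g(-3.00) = -64.00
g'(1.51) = -39.20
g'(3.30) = -75.00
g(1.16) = -24.90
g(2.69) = -97.57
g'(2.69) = -62.80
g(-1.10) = -3.20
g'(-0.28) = -3.40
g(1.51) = -37.39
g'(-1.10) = 13.00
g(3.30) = -139.60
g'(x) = -20*x - 9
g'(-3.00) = 51.00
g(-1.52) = -10.42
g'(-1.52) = 21.40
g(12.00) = -1549.00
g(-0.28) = 0.74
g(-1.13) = -3.60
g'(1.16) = -32.20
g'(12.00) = -249.00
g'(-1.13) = 13.60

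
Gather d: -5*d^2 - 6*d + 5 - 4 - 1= -5*d^2 - 6*d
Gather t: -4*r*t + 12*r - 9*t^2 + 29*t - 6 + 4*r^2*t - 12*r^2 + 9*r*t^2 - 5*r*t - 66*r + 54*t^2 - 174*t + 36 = -12*r^2 - 54*r + t^2*(9*r + 45) + t*(4*r^2 - 9*r - 145) + 30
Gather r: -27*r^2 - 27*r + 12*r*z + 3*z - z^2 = -27*r^2 + r*(12*z - 27) - z^2 + 3*z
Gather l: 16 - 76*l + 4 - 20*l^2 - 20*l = -20*l^2 - 96*l + 20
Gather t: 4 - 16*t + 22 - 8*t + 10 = 36 - 24*t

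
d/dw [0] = 0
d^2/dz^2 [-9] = 0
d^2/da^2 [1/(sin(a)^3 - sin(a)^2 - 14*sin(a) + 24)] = (-9*sin(a)^6 + 11*sin(a)^5 + 36*sin(a)^4 + 158*sin(a)^3 - 370*sin(a)^2 - 396*sin(a) + 440)/(sin(a)^3 - sin(a)^2 - 14*sin(a) + 24)^3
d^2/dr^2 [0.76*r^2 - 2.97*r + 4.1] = 1.52000000000000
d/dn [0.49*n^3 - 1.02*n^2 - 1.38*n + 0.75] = 1.47*n^2 - 2.04*n - 1.38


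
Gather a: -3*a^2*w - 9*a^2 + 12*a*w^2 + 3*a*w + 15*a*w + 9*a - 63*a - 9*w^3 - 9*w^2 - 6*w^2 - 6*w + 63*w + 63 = a^2*(-3*w - 9) + a*(12*w^2 + 18*w - 54) - 9*w^3 - 15*w^2 + 57*w + 63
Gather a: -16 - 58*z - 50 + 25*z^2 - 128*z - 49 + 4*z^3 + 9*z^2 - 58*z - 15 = 4*z^3 + 34*z^2 - 244*z - 130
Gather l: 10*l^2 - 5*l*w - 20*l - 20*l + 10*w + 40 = 10*l^2 + l*(-5*w - 40) + 10*w + 40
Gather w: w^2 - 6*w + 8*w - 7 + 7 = w^2 + 2*w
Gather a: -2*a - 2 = -2*a - 2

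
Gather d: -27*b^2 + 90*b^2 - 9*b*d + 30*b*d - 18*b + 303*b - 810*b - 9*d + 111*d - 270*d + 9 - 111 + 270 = 63*b^2 - 525*b + d*(21*b - 168) + 168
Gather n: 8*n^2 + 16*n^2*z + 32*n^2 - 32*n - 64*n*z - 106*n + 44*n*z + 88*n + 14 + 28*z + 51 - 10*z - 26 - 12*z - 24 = n^2*(16*z + 40) + n*(-20*z - 50) + 6*z + 15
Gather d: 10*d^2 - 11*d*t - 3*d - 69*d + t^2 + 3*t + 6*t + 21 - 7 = 10*d^2 + d*(-11*t - 72) + t^2 + 9*t + 14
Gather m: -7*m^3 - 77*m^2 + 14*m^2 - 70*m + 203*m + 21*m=-7*m^3 - 63*m^2 + 154*m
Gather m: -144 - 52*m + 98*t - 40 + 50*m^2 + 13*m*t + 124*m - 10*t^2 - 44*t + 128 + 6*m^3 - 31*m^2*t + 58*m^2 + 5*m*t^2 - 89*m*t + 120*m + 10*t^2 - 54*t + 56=6*m^3 + m^2*(108 - 31*t) + m*(5*t^2 - 76*t + 192)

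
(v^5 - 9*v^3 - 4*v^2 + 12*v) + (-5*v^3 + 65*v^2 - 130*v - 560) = v^5 - 14*v^3 + 61*v^2 - 118*v - 560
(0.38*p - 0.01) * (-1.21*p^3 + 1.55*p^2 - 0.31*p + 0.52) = -0.4598*p^4 + 0.6011*p^3 - 0.1333*p^2 + 0.2007*p - 0.0052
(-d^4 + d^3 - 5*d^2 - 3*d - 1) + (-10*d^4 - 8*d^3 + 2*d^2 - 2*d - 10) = -11*d^4 - 7*d^3 - 3*d^2 - 5*d - 11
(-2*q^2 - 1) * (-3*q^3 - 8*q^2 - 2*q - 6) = 6*q^5 + 16*q^4 + 7*q^3 + 20*q^2 + 2*q + 6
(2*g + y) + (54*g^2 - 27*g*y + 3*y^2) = 54*g^2 - 27*g*y + 2*g + 3*y^2 + y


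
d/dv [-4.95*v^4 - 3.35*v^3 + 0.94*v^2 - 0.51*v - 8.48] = -19.8*v^3 - 10.05*v^2 + 1.88*v - 0.51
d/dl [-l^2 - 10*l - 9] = -2*l - 10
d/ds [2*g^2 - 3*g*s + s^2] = -3*g + 2*s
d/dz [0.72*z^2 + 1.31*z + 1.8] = 1.44*z + 1.31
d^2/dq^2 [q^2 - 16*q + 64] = 2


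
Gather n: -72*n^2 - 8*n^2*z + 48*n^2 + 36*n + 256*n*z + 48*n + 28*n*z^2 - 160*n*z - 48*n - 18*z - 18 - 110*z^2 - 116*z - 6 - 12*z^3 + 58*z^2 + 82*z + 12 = n^2*(-8*z - 24) + n*(28*z^2 + 96*z + 36) - 12*z^3 - 52*z^2 - 52*z - 12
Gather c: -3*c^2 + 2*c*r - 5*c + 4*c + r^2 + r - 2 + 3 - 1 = -3*c^2 + c*(2*r - 1) + r^2 + r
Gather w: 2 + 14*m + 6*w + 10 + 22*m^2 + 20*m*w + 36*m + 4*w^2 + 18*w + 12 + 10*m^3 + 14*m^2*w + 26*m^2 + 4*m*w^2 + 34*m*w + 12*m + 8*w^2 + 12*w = 10*m^3 + 48*m^2 + 62*m + w^2*(4*m + 12) + w*(14*m^2 + 54*m + 36) + 24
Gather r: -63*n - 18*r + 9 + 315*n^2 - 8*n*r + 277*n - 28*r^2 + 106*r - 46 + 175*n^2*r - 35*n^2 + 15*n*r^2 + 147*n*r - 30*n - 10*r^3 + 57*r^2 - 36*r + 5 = 280*n^2 + 184*n - 10*r^3 + r^2*(15*n + 29) + r*(175*n^2 + 139*n + 52) - 32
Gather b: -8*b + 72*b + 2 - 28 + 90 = 64*b + 64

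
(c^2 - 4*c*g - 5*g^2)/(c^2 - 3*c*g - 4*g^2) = (c - 5*g)/(c - 4*g)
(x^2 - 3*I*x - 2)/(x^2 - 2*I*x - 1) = (x - 2*I)/(x - I)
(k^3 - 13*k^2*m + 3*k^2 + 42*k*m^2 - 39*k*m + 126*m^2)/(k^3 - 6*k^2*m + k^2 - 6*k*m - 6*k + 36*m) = (k - 7*m)/(k - 2)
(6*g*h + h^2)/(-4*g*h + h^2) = (-6*g - h)/(4*g - h)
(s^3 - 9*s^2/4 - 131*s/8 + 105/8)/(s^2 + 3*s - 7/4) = (4*s^2 - 23*s + 15)/(2*(2*s - 1))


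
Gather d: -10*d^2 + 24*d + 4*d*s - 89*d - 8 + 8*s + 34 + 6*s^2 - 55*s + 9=-10*d^2 + d*(4*s - 65) + 6*s^2 - 47*s + 35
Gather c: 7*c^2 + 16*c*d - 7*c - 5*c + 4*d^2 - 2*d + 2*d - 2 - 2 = 7*c^2 + c*(16*d - 12) + 4*d^2 - 4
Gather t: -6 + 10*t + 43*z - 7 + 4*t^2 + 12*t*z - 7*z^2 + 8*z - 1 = 4*t^2 + t*(12*z + 10) - 7*z^2 + 51*z - 14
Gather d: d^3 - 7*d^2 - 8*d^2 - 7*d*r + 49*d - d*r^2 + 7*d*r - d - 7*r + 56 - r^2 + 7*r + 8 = d^3 - 15*d^2 + d*(48 - r^2) - r^2 + 64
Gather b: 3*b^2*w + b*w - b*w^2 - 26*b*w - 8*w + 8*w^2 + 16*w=3*b^2*w + b*(-w^2 - 25*w) + 8*w^2 + 8*w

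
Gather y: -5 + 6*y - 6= 6*y - 11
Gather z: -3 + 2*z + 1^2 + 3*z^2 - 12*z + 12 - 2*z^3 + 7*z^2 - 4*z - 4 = -2*z^3 + 10*z^2 - 14*z + 6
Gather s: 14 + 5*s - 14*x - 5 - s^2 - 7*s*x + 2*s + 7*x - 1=-s^2 + s*(7 - 7*x) - 7*x + 8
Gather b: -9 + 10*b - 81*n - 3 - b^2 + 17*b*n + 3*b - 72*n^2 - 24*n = -b^2 + b*(17*n + 13) - 72*n^2 - 105*n - 12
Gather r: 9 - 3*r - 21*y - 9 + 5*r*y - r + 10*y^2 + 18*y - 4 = r*(5*y - 4) + 10*y^2 - 3*y - 4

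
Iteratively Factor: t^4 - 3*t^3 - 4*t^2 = (t)*(t^3 - 3*t^2 - 4*t) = t*(t + 1)*(t^2 - 4*t) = t^2*(t + 1)*(t - 4)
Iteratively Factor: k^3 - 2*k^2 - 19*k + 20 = (k + 4)*(k^2 - 6*k + 5) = (k - 5)*(k + 4)*(k - 1)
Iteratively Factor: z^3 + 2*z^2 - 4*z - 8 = (z - 2)*(z^2 + 4*z + 4) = (z - 2)*(z + 2)*(z + 2)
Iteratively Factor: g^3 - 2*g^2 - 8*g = (g)*(g^2 - 2*g - 8) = g*(g + 2)*(g - 4)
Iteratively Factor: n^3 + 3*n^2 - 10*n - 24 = (n + 2)*(n^2 + n - 12) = (n + 2)*(n + 4)*(n - 3)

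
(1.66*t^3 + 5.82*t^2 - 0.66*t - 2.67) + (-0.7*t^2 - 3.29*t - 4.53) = 1.66*t^3 + 5.12*t^2 - 3.95*t - 7.2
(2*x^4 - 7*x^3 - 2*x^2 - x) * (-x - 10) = -2*x^5 - 13*x^4 + 72*x^3 + 21*x^2 + 10*x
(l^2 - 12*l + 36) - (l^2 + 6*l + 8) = 28 - 18*l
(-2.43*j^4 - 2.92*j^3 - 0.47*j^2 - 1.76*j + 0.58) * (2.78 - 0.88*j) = 2.1384*j^5 - 4.1858*j^4 - 7.704*j^3 + 0.2422*j^2 - 5.4032*j + 1.6124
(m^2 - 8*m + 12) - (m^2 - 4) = 16 - 8*m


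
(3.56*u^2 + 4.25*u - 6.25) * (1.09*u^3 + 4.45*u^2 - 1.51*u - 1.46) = 3.8804*u^5 + 20.4745*u^4 + 6.7244*u^3 - 39.4276*u^2 + 3.2325*u + 9.125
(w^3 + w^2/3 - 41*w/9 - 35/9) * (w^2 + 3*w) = w^5 + 10*w^4/3 - 32*w^3/9 - 158*w^2/9 - 35*w/3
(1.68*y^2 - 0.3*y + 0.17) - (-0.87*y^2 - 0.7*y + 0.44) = 2.55*y^2 + 0.4*y - 0.27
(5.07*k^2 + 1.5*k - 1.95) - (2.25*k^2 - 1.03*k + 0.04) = 2.82*k^2 + 2.53*k - 1.99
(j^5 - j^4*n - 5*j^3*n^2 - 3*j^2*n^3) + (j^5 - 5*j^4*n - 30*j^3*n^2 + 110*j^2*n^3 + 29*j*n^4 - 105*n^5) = 2*j^5 - 6*j^4*n - 35*j^3*n^2 + 107*j^2*n^3 + 29*j*n^4 - 105*n^5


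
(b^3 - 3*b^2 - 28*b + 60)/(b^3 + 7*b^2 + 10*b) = (b^2 - 8*b + 12)/(b*(b + 2))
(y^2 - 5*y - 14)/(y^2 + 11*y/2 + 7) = 2*(y - 7)/(2*y + 7)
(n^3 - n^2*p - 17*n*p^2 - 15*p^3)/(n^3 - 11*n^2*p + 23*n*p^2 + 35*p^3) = (-n - 3*p)/(-n + 7*p)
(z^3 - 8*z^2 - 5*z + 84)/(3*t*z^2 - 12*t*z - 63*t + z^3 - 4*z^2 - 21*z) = (z - 4)/(3*t + z)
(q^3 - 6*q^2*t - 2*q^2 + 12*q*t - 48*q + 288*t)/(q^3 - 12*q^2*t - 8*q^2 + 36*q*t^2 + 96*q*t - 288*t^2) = (q + 6)/(q - 6*t)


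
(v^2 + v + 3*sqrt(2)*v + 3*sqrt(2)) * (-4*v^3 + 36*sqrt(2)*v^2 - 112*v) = -4*v^5 - 4*v^4 + 24*sqrt(2)*v^4 + 24*sqrt(2)*v^3 + 104*v^3 - 336*sqrt(2)*v^2 + 104*v^2 - 336*sqrt(2)*v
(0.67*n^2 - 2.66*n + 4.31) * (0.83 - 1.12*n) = -0.7504*n^3 + 3.5353*n^2 - 7.035*n + 3.5773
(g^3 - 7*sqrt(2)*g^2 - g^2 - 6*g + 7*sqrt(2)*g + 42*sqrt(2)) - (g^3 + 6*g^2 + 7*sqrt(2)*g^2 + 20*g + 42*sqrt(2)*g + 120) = -14*sqrt(2)*g^2 - 7*g^2 - 35*sqrt(2)*g - 26*g - 120 + 42*sqrt(2)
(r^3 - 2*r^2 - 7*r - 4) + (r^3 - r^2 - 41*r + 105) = 2*r^3 - 3*r^2 - 48*r + 101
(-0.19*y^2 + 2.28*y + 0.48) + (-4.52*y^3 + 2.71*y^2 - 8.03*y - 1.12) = -4.52*y^3 + 2.52*y^2 - 5.75*y - 0.64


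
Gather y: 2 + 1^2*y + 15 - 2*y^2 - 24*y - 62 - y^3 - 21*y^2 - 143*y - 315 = -y^3 - 23*y^2 - 166*y - 360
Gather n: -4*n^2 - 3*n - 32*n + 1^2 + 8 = -4*n^2 - 35*n + 9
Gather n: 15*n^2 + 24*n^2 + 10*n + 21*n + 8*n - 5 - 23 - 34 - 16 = 39*n^2 + 39*n - 78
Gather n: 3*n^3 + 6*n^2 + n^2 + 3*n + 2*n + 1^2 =3*n^3 + 7*n^2 + 5*n + 1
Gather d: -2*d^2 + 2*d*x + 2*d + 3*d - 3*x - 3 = -2*d^2 + d*(2*x + 5) - 3*x - 3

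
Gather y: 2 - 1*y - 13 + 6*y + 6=5*y - 5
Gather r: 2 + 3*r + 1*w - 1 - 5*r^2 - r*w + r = -5*r^2 + r*(4 - w) + w + 1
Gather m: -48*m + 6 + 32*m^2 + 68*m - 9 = 32*m^2 + 20*m - 3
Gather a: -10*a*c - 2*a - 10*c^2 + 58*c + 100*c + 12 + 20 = a*(-10*c - 2) - 10*c^2 + 158*c + 32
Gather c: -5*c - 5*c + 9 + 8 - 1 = 16 - 10*c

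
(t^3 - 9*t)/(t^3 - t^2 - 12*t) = (t - 3)/(t - 4)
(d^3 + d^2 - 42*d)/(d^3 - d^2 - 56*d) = (d - 6)/(d - 8)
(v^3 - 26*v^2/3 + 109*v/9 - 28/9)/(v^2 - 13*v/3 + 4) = (3*v^2 - 22*v + 7)/(3*(v - 3))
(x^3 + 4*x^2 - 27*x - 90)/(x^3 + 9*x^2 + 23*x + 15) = (x^2 + x - 30)/(x^2 + 6*x + 5)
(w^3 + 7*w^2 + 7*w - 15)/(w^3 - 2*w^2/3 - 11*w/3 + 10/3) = 3*(w^2 + 8*w + 15)/(3*w^2 + w - 10)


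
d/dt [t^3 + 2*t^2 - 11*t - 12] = 3*t^2 + 4*t - 11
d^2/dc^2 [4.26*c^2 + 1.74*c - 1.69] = 8.52000000000000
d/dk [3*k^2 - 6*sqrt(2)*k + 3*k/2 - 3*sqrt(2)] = 6*k - 6*sqrt(2) + 3/2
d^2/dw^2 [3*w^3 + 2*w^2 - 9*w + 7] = 18*w + 4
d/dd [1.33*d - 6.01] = 1.33000000000000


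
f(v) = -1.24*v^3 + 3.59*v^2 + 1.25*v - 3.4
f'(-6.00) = -175.75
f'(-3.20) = -59.82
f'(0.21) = 2.59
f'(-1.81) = -23.93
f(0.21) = -2.99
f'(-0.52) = -3.49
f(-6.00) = 386.18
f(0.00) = -3.40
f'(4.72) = -47.74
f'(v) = -3.72*v^2 + 7.18*v + 1.25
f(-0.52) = -2.90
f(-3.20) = 69.99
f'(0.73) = 4.51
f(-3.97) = 125.81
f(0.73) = -1.06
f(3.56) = -9.40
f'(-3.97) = -85.89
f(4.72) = -47.91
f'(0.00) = 1.25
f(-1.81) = 13.45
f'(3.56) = -20.33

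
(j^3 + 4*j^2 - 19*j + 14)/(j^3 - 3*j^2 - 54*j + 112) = (j - 1)/(j - 8)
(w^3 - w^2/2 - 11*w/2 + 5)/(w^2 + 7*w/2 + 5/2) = (w^2 - 3*w + 2)/(w + 1)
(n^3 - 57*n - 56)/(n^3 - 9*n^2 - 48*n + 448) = (n + 1)/(n - 8)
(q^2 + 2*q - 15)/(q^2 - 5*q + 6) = (q + 5)/(q - 2)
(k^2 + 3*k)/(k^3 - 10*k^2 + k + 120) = k/(k^2 - 13*k + 40)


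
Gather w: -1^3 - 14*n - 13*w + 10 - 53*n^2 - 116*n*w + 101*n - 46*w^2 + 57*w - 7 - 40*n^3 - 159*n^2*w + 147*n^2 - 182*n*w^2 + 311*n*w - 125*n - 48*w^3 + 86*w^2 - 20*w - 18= -40*n^3 + 94*n^2 - 38*n - 48*w^3 + w^2*(40 - 182*n) + w*(-159*n^2 + 195*n + 24) - 16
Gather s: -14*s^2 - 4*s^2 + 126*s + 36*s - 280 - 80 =-18*s^2 + 162*s - 360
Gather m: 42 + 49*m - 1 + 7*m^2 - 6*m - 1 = 7*m^2 + 43*m + 40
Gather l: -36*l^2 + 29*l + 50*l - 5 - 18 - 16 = -36*l^2 + 79*l - 39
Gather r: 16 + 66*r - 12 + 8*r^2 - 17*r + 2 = 8*r^2 + 49*r + 6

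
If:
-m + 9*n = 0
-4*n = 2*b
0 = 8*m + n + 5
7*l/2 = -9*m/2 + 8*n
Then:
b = 10/73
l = 325/511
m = -45/73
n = -5/73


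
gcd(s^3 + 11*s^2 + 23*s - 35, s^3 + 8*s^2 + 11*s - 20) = s^2 + 4*s - 5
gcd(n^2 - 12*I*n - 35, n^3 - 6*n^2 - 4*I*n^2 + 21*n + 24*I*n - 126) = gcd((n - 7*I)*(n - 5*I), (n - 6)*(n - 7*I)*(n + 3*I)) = n - 7*I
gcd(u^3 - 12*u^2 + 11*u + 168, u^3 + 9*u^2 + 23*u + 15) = u + 3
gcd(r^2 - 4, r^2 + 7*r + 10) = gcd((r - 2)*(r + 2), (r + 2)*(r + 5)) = r + 2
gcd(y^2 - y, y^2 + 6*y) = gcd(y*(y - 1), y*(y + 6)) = y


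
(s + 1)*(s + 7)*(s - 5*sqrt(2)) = s^3 - 5*sqrt(2)*s^2 + 8*s^2 - 40*sqrt(2)*s + 7*s - 35*sqrt(2)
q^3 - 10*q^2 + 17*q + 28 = (q - 7)*(q - 4)*(q + 1)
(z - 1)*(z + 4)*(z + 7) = z^3 + 10*z^2 + 17*z - 28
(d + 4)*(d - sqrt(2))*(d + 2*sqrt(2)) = d^3 + sqrt(2)*d^2 + 4*d^2 - 4*d + 4*sqrt(2)*d - 16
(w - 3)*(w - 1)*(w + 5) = w^3 + w^2 - 17*w + 15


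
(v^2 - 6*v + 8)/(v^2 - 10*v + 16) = (v - 4)/(v - 8)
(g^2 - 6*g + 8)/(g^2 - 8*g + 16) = (g - 2)/(g - 4)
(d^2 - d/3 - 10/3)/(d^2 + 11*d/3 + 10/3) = (d - 2)/(d + 2)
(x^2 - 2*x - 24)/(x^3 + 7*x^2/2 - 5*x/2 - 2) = 2*(x - 6)/(2*x^2 - x - 1)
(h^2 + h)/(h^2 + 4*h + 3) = h/(h + 3)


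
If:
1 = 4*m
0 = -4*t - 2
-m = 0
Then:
No Solution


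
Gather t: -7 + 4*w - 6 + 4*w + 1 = 8*w - 12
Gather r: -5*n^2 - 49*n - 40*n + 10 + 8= -5*n^2 - 89*n + 18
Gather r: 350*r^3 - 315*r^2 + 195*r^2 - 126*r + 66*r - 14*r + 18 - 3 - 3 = 350*r^3 - 120*r^2 - 74*r + 12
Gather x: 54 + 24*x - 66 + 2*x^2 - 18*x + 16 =2*x^2 + 6*x + 4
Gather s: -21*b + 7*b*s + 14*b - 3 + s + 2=-7*b + s*(7*b + 1) - 1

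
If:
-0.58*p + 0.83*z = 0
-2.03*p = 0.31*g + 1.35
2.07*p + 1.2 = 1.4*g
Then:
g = -0.10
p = -0.65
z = -0.45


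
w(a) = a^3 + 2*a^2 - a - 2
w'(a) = 3*a^2 + 4*a - 1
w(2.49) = 23.35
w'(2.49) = 27.56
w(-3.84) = -25.29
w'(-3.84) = 27.88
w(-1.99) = 0.03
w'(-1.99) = 2.92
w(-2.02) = -0.06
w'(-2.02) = 3.16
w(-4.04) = -31.26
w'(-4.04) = 31.80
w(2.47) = 22.80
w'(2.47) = 27.18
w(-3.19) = -10.92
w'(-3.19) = 16.77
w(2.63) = 27.40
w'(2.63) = 30.27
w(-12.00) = -1430.00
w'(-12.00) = 383.00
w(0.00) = -2.00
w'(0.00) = -1.00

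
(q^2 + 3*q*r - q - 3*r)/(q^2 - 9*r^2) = (q - 1)/(q - 3*r)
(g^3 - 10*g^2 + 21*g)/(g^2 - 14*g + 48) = g*(g^2 - 10*g + 21)/(g^2 - 14*g + 48)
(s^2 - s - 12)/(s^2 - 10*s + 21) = (s^2 - s - 12)/(s^2 - 10*s + 21)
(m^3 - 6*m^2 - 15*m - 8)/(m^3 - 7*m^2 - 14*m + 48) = (m^2 + 2*m + 1)/(m^2 + m - 6)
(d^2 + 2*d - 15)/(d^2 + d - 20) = (d - 3)/(d - 4)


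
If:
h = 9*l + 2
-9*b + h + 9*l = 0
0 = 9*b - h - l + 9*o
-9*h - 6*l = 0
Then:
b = -50/261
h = 4/29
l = -6/29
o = 16/87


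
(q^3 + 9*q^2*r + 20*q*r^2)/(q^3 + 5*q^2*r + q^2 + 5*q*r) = (q + 4*r)/(q + 1)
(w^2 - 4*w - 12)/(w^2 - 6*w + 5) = (w^2 - 4*w - 12)/(w^2 - 6*w + 5)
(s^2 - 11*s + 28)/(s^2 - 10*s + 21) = (s - 4)/(s - 3)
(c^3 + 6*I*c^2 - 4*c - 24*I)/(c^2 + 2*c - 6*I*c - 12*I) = (c^2 + c*(-2 + 6*I) - 12*I)/(c - 6*I)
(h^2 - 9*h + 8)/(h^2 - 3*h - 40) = (h - 1)/(h + 5)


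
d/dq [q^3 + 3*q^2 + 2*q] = 3*q^2 + 6*q + 2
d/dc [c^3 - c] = 3*c^2 - 1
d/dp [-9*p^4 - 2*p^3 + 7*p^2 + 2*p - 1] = -36*p^3 - 6*p^2 + 14*p + 2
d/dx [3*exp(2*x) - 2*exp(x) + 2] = (6*exp(x) - 2)*exp(x)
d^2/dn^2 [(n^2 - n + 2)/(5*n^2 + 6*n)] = 2*(-55*n^3 + 150*n^2 + 180*n + 72)/(n^3*(125*n^3 + 450*n^2 + 540*n + 216))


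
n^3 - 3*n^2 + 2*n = n*(n - 2)*(n - 1)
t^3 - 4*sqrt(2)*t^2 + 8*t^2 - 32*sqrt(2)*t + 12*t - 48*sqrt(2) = (t + 2)*(t + 6)*(t - 4*sqrt(2))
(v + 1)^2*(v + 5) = v^3 + 7*v^2 + 11*v + 5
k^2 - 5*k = k*(k - 5)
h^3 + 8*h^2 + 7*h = h*(h + 1)*(h + 7)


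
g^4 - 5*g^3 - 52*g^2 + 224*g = g*(g - 8)*(g - 4)*(g + 7)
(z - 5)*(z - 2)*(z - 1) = z^3 - 8*z^2 + 17*z - 10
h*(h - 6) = h^2 - 6*h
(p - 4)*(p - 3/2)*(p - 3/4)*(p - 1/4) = p^4 - 13*p^3/2 + 187*p^2/16 - 225*p/32 + 9/8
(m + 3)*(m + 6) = m^2 + 9*m + 18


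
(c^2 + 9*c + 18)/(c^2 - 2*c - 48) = (c + 3)/(c - 8)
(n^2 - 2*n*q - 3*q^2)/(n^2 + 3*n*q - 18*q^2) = (n + q)/(n + 6*q)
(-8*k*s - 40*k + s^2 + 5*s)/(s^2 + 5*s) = (-8*k + s)/s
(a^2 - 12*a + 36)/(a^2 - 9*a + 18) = (a - 6)/(a - 3)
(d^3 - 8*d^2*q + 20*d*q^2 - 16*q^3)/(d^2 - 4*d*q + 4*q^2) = d - 4*q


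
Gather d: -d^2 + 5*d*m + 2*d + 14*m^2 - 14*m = -d^2 + d*(5*m + 2) + 14*m^2 - 14*m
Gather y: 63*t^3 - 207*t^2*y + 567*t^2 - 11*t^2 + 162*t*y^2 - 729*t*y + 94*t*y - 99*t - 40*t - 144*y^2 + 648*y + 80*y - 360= 63*t^3 + 556*t^2 - 139*t + y^2*(162*t - 144) + y*(-207*t^2 - 635*t + 728) - 360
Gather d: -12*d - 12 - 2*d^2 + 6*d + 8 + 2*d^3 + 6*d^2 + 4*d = 2*d^3 + 4*d^2 - 2*d - 4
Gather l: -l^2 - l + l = -l^2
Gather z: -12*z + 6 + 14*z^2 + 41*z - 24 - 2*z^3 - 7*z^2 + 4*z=-2*z^3 + 7*z^2 + 33*z - 18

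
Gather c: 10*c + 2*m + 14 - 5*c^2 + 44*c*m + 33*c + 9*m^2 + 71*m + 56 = -5*c^2 + c*(44*m + 43) + 9*m^2 + 73*m + 70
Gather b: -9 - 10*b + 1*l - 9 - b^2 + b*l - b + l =-b^2 + b*(l - 11) + 2*l - 18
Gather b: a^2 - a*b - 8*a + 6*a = a^2 - a*b - 2*a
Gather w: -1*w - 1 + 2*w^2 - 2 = 2*w^2 - w - 3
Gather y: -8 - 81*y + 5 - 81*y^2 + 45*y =-81*y^2 - 36*y - 3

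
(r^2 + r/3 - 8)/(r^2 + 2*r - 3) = (r - 8/3)/(r - 1)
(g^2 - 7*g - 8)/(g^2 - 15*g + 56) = (g + 1)/(g - 7)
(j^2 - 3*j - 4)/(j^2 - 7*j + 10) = (j^2 - 3*j - 4)/(j^2 - 7*j + 10)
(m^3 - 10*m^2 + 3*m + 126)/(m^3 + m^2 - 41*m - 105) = (m - 6)/(m + 5)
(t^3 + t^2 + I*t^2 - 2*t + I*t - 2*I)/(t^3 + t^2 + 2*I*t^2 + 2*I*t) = (t^3 + t^2*(1 + I) + t*(-2 + I) - 2*I)/(t*(t^2 + t*(1 + 2*I) + 2*I))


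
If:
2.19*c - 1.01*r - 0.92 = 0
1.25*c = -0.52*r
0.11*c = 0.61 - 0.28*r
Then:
No Solution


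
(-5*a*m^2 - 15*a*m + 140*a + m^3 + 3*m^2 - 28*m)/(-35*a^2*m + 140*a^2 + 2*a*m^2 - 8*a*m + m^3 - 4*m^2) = (m + 7)/(7*a + m)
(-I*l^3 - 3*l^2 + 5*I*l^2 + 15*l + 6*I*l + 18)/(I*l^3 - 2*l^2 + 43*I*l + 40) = (-l^3 + l^2*(5 + 3*I) + l*(6 - 15*I) - 18*I)/(l^3 + 2*I*l^2 + 43*l - 40*I)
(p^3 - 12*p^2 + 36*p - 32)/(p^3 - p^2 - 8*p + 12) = (p - 8)/(p + 3)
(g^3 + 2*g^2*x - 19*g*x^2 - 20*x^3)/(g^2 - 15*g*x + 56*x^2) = (g^3 + 2*g^2*x - 19*g*x^2 - 20*x^3)/(g^2 - 15*g*x + 56*x^2)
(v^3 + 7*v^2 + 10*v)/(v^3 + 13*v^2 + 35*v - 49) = v*(v^2 + 7*v + 10)/(v^3 + 13*v^2 + 35*v - 49)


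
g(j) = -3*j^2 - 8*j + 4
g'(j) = -6*j - 8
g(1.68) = -17.91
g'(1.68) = -18.08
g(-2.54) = 4.97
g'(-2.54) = 7.24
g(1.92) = -22.42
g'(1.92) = -19.52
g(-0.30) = 6.13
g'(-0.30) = -6.20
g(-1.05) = 9.09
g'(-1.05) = -1.70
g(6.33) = -166.85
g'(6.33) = -45.98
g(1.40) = -13.08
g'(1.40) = -16.40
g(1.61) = -16.66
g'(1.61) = -17.66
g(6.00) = -152.00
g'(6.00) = -44.00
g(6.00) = -152.00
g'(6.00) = -44.00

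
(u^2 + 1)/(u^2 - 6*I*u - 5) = (u + I)/(u - 5*I)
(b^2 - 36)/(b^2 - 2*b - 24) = (b + 6)/(b + 4)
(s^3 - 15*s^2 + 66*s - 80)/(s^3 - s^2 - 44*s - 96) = (s^2 - 7*s + 10)/(s^2 + 7*s + 12)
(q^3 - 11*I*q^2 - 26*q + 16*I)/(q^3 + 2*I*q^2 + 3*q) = (q^2 - 10*I*q - 16)/(q*(q + 3*I))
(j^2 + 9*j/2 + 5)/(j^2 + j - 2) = (j + 5/2)/(j - 1)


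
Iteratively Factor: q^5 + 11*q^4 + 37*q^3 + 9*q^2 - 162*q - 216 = (q + 3)*(q^4 + 8*q^3 + 13*q^2 - 30*q - 72) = (q + 3)*(q + 4)*(q^3 + 4*q^2 - 3*q - 18) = (q + 3)^2*(q + 4)*(q^2 + q - 6) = (q + 3)^3*(q + 4)*(q - 2)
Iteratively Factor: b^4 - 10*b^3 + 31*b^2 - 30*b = (b - 3)*(b^3 - 7*b^2 + 10*b) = (b - 5)*(b - 3)*(b^2 - 2*b) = (b - 5)*(b - 3)*(b - 2)*(b)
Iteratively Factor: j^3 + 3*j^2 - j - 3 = (j + 3)*(j^2 - 1) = (j + 1)*(j + 3)*(j - 1)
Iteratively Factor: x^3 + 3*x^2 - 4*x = (x + 4)*(x^2 - x) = (x - 1)*(x + 4)*(x)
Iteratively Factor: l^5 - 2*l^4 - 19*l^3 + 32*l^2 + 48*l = (l - 4)*(l^4 + 2*l^3 - 11*l^2 - 12*l) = (l - 4)*(l + 4)*(l^3 - 2*l^2 - 3*l) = (l - 4)*(l - 3)*(l + 4)*(l^2 + l) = (l - 4)*(l - 3)*(l + 1)*(l + 4)*(l)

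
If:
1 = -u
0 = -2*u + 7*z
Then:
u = -1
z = -2/7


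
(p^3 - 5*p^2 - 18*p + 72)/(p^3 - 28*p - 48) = (p - 3)/(p + 2)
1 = 1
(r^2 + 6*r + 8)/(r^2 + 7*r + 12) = (r + 2)/(r + 3)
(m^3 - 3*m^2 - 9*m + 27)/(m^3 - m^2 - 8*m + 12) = (m^2 - 6*m + 9)/(m^2 - 4*m + 4)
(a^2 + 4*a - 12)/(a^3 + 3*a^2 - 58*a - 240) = (a - 2)/(a^2 - 3*a - 40)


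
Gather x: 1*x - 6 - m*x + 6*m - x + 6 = -m*x + 6*m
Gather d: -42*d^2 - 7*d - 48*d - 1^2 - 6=-42*d^2 - 55*d - 7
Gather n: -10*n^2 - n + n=-10*n^2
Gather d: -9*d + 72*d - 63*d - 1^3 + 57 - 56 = 0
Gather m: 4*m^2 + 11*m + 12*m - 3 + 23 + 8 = 4*m^2 + 23*m + 28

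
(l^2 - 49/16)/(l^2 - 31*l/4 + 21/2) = (l + 7/4)/(l - 6)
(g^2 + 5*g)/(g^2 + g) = (g + 5)/(g + 1)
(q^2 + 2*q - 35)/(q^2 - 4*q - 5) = (q + 7)/(q + 1)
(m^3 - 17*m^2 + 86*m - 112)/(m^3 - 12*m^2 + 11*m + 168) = (m - 2)/(m + 3)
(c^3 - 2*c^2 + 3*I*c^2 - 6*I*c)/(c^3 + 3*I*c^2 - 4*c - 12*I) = c/(c + 2)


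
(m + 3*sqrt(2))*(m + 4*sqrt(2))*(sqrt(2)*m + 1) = sqrt(2)*m^3 + 15*m^2 + 31*sqrt(2)*m + 24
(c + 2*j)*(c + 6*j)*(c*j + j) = c^3*j + 8*c^2*j^2 + c^2*j + 12*c*j^3 + 8*c*j^2 + 12*j^3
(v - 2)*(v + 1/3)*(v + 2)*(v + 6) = v^4 + 19*v^3/3 - 2*v^2 - 76*v/3 - 8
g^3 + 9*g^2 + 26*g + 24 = (g + 2)*(g + 3)*(g + 4)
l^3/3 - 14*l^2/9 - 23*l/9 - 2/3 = (l/3 + 1/3)*(l - 6)*(l + 1/3)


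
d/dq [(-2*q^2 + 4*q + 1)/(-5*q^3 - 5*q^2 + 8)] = (-10*q^4 + 40*q^3 + 35*q^2 - 22*q + 32)/(25*q^6 + 50*q^5 + 25*q^4 - 80*q^3 - 80*q^2 + 64)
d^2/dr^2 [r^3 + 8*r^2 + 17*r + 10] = 6*r + 16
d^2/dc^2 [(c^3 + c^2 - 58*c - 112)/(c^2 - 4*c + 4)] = 12*(-7*c - 94)/(c^4 - 8*c^3 + 24*c^2 - 32*c + 16)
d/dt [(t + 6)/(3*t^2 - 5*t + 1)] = (3*t^2 - 5*t - (t + 6)*(6*t - 5) + 1)/(3*t^2 - 5*t + 1)^2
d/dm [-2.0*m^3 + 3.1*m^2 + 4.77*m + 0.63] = -6.0*m^2 + 6.2*m + 4.77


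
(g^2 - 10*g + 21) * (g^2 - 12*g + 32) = g^4 - 22*g^3 + 173*g^2 - 572*g + 672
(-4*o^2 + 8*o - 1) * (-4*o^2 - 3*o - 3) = 16*o^4 - 20*o^3 - 8*o^2 - 21*o + 3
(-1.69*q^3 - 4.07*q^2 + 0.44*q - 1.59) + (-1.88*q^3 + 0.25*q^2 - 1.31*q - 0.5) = -3.57*q^3 - 3.82*q^2 - 0.87*q - 2.09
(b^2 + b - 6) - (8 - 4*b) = b^2 + 5*b - 14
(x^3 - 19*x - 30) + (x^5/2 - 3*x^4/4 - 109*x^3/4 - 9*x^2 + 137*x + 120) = x^5/2 - 3*x^4/4 - 105*x^3/4 - 9*x^2 + 118*x + 90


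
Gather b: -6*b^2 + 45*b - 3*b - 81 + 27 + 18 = -6*b^2 + 42*b - 36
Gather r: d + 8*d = 9*d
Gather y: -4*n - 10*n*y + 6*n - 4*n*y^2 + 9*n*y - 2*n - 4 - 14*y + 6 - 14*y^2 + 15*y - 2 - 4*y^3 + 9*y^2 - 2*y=-4*y^3 + y^2*(-4*n - 5) + y*(-n - 1)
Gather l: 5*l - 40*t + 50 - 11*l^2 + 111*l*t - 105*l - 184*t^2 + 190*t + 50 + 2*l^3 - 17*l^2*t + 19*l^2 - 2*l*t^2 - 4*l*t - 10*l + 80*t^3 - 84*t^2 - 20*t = 2*l^3 + l^2*(8 - 17*t) + l*(-2*t^2 + 107*t - 110) + 80*t^3 - 268*t^2 + 130*t + 100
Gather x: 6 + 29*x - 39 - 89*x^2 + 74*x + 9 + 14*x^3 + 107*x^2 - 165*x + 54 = 14*x^3 + 18*x^2 - 62*x + 30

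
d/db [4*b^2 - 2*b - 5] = 8*b - 2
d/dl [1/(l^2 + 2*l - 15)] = 2*(-l - 1)/(l^2 + 2*l - 15)^2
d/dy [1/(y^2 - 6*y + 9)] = 2*(3 - y)/(y^2 - 6*y + 9)^2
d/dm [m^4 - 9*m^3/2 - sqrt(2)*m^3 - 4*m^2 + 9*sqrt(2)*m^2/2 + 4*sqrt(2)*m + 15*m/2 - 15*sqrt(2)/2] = 4*m^3 - 27*m^2/2 - 3*sqrt(2)*m^2 - 8*m + 9*sqrt(2)*m + 4*sqrt(2) + 15/2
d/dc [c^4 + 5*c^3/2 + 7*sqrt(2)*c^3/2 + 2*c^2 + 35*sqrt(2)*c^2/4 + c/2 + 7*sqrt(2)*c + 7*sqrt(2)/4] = 4*c^3 + 15*c^2/2 + 21*sqrt(2)*c^2/2 + 4*c + 35*sqrt(2)*c/2 + 1/2 + 7*sqrt(2)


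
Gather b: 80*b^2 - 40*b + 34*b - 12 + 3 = 80*b^2 - 6*b - 9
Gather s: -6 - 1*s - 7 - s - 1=-2*s - 14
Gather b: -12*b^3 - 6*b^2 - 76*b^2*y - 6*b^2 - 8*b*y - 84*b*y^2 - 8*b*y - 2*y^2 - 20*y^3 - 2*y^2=-12*b^3 + b^2*(-76*y - 12) + b*(-84*y^2 - 16*y) - 20*y^3 - 4*y^2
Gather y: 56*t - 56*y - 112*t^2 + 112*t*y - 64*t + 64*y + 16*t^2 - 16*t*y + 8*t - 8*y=-96*t^2 + 96*t*y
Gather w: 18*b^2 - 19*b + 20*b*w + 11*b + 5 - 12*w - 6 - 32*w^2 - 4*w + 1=18*b^2 - 8*b - 32*w^2 + w*(20*b - 16)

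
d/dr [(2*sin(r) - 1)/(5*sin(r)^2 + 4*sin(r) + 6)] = 2*(-5*sin(r)^2 + 5*sin(r) + 8)*cos(r)/(5*sin(r)^2 + 4*sin(r) + 6)^2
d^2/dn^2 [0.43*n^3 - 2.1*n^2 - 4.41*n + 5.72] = 2.58*n - 4.2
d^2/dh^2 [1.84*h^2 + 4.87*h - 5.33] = 3.68000000000000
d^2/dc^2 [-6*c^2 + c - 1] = -12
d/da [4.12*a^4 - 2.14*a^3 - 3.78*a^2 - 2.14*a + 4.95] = 16.48*a^3 - 6.42*a^2 - 7.56*a - 2.14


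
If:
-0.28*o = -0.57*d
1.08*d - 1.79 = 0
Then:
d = 1.66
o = 3.37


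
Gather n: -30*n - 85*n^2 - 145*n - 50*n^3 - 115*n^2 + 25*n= -50*n^3 - 200*n^2 - 150*n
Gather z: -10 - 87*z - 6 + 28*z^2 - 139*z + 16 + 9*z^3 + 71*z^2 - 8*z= 9*z^3 + 99*z^2 - 234*z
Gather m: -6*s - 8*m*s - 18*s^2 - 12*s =-8*m*s - 18*s^2 - 18*s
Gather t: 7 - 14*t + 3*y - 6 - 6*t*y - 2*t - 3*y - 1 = t*(-6*y - 16)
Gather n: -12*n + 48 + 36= 84 - 12*n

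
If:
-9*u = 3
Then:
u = -1/3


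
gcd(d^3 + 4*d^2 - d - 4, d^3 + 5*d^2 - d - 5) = d^2 - 1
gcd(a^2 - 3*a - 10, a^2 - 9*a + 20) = a - 5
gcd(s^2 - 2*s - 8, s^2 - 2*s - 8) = s^2 - 2*s - 8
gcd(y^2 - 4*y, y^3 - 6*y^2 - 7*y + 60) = y - 4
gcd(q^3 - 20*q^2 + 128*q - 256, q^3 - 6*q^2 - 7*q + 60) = q - 4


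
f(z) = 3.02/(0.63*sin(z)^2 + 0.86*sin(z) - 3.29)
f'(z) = 3.02*(-1.26*sin(z)*cos(z) - 0.86*cos(z))/(0.63*sin(z)^2 + 0.86*sin(z) - 3.29)^2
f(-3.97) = -1.30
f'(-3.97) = 0.68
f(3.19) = -0.91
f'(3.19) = 0.22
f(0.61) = -1.17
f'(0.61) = -0.58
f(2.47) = -1.20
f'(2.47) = 0.62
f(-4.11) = -1.40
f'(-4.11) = 0.70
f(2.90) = -0.99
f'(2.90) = 0.37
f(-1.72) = -0.86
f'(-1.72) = -0.01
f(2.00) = -1.52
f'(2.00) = 0.64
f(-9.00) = -0.85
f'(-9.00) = 0.07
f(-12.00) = -1.14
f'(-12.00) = -0.56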